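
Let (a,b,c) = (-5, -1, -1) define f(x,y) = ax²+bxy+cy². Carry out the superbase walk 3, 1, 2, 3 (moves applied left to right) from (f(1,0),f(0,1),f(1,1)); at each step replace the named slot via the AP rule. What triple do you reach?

start (-5,-1,-7) = (f(1,0),f(0,1),f(1,1))
replace slot 3: 2·((-5)+(-1)) − (-7) = -5 → (-5,-1,-5)
replace slot 1: 2·((-1)+(-5)) − (-5) = -7 → (-7,-1,-5)
replace slot 2: 2·((-7)+(-5)) − (-1) = -23 → (-7,-23,-5)
replace slot 3: 2·((-7)+(-23)) − (-5) = -55 → (-7,-23,-55)

-7,-23,-55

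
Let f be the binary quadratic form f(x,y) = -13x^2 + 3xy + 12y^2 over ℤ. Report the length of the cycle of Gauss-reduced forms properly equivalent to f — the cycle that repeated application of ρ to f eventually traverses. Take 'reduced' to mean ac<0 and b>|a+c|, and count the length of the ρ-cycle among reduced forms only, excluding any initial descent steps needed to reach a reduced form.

D = 633, ⌊√D⌋ = 25
river: ρ → (12,21,-4)
river: ρ → (-4,19,17)
river: ρ → (17,15,-6)
river: ρ → (-6,21,8)
river: ρ → (8,11,-16)
river: ρ → (-16,21,3)
river: ρ → (3,21,-16)
river: ρ → (-16,11,8)
river: ρ → (8,21,-6)
river: ρ → (-6,15,17)
river: ρ → (17,19,-4)
river: ρ → (-4,21,12)
river: ρ → (12,3,-13)
river: ρ → (-13,23,2)
river: ρ → (2,25,-1)
river: ρ → (-1,25,2)
river: ρ → (2,23,-13)
river: ρ → (-13,3,12)
ρ-cycle length = 18 (tail of 0 descent steps not counted)

18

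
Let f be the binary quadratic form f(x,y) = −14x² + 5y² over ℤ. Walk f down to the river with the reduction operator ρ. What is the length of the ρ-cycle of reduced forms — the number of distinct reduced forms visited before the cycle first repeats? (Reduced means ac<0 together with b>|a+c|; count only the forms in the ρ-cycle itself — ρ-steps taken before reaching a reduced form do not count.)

D = 280, ⌊√D⌋ = 16
descent: ρ → (5,10,-9)  [lands on river]
river: ρ → (-9,8,6)
river: ρ → (6,16,-1)
river: ρ → (-1,16,6)
river: ρ → (6,8,-9)
river: ρ → (-9,10,5)
ρ-cycle length = 6 (tail of 1 descent step not counted)

6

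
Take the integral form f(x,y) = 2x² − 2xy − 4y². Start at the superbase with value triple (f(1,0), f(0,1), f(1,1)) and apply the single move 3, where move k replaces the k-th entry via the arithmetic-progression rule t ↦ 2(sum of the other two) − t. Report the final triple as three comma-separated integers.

start (2,-4,-4) = (f(1,0),f(0,1),f(1,1))
replace slot 3: 2·(2+(-4)) − (-4) = 0 → (2,-4,0)

2,-4,0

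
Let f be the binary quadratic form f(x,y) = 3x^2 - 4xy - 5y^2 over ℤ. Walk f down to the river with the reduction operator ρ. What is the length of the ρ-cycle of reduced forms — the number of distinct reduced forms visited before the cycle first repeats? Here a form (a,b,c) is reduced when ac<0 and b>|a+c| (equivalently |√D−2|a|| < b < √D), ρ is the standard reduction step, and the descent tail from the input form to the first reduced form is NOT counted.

D = 76, ⌊√D⌋ = 8
descent: ρ → (-5,4,3)  [lands on river]
river: ρ → (3,8,-1)
river: ρ → (-1,8,3)
river: ρ → (3,4,-5)
river: ρ → (-5,6,2)
river: ρ → (2,6,-5)
ρ-cycle length = 6 (tail of 1 descent step not counted)

6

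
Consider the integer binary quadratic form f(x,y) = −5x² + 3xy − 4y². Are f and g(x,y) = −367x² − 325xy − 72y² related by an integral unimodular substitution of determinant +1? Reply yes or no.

D₁ = -71, D₂ = -71
f is negative-definite; reduce −f:
−f: flip: (5,-3,4)→(4,3,5)
−f: reduced (well bottom): (4,3,5) with a≤c, −a<b≤a
flip sign back: reduced form of f is (-4,-3,-5)
g is negative-definite; reduce −g:
−g: flip: (367,325,72)→(72,-325,367)
−g: translate: b→-37 (≡-325 mod 144), so (72,-325,367)→(72,-37,5)
−g: flip: (72,-37,5)→(5,37,72)
−g: translate: b→-3 (≡37 mod 10), so (5,37,72)→(5,-3,4)
−g: flip: (5,-3,4)→(4,3,5)
−g: reduced (well bottom): (4,3,5) with a≤c, −a<b≤a
flip sign back: reduced form of g is (-4,-3,-5)
reduced forms (-4, -3, -5) vs (-4, -3, -5) ⇒ equivalent

yes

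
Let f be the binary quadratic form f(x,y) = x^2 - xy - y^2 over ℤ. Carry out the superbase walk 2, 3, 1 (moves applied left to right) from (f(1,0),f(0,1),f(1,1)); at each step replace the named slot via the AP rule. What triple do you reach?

start (1,-1,-1) = (f(1,0),f(0,1),f(1,1))
replace slot 2: 2·(1+(-1)) − (-1) = 1 → (1,1,-1)
replace slot 3: 2·(1+1) − (-1) = 5 → (1,1,5)
replace slot 1: 2·(1+5) − 1 = 11 → (11,1,5)

11,1,5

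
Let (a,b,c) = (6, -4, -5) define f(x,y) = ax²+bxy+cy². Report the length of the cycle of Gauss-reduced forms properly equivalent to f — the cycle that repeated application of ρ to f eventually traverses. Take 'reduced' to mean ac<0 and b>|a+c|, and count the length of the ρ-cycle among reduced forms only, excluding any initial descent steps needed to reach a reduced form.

D = 136, ⌊√D⌋ = 11
descent: ρ → (-5,4,6)  [lands on river]
river: ρ → (6,8,-3)
river: ρ → (-3,10,3)
river: ρ → (3,8,-6)
river: ρ → (-6,4,5)
river: ρ → (5,6,-5)
ρ-cycle length = 6 (tail of 1 descent step not counted)

6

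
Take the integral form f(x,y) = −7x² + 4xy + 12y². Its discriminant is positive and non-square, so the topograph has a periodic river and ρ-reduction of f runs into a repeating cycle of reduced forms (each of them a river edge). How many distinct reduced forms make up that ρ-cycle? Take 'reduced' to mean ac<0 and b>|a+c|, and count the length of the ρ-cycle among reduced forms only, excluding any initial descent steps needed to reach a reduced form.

D = 352, ⌊√D⌋ = 18
descent: ρ → (12,-4,-7)
descent: ρ → (-7,18,1)  [lands on river]
river: ρ → (1,18,-7)
river: ρ → (-7,10,9)
river: ρ → (9,8,-8)
river: ρ → (-8,8,9)
river: ρ → (9,10,-7)
ρ-cycle length = 6 (tail of 2 descent steps not counted)

6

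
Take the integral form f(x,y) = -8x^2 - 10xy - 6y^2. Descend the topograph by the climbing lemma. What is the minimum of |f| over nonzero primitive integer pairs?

translate: b→-6 (≡10 mod 16), so (8,10,6)→(8,-6,4)
flip: (8,-6,4)→(4,6,8)
translate: b→-2 (≡6 mod 8), so (4,6,8)→(4,-2,6)
reduced (well bottom): (4,-2,6) with a≤c, −a<b≤a
well minimum |f| = |-4| = 4 (negative-definite)

4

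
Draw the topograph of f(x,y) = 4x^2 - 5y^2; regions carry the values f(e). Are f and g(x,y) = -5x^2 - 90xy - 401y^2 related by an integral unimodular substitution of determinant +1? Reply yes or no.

D₁ = 80, D₂ = 80
river cycle of f (length 2): (4, 8, -1), (-1, 8, 4)
river cycle of g (length 2): (4, 8, -1), (-1, 8, 4)
cycles coincide ⇒ equivalent

yes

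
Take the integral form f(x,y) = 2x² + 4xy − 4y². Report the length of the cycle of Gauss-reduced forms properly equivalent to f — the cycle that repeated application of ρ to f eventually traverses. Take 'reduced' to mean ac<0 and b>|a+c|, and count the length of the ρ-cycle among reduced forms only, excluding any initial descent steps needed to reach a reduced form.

D = 48, ⌊√D⌋ = 6
river: ρ → (-4,4,2)
river: ρ → (2,4,-4)
ρ-cycle length = 2 (tail of 0 descent steps not counted)

2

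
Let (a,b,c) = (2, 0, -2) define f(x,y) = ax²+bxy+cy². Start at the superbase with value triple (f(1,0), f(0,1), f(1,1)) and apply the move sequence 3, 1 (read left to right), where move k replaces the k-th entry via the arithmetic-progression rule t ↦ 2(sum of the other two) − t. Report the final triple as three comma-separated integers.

start (2,-2,0) = (f(1,0),f(0,1),f(1,1))
replace slot 3: 2·(2+(-2)) − 0 = 0 → (2,-2,0)
replace slot 1: 2·((-2)+0) − 2 = -6 → (-6,-2,0)

-6,-2,0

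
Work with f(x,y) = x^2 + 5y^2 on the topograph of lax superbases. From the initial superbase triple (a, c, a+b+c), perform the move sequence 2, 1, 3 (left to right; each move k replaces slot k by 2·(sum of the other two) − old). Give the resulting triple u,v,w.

start (1,5,6) = (f(1,0),f(0,1),f(1,1))
replace slot 2: 2·(1+6) − 5 = 9 → (1,9,6)
replace slot 1: 2·(9+6) − 1 = 29 → (29,9,6)
replace slot 3: 2·(29+9) − 6 = 70 → (29,9,70)

29,9,70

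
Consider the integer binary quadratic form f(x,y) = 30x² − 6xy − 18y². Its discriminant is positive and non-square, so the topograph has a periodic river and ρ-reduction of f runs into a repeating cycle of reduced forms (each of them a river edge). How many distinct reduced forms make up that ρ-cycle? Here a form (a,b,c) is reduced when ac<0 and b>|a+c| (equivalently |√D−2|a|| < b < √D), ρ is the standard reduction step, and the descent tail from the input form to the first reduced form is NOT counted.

D = 2196, ⌊√D⌋ = 46
descent: ρ → (-18,42,6)  [lands on river]
river: ρ → (6,42,-18)
river: ρ → (-18,30,18)
river: ρ → (18,42,-6)
river: ρ → (-6,42,18)
river: ρ → (18,30,-18)
ρ-cycle length = 6 (tail of 1 descent step not counted)

6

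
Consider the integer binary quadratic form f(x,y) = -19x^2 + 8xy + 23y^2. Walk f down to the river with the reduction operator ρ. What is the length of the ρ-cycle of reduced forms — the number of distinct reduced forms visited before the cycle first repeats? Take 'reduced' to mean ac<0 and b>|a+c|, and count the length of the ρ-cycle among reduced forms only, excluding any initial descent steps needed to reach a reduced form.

D = 1812, ⌊√D⌋ = 42
river: ρ → (23,38,-4)
river: ρ → (-4,42,3)
river: ρ → (3,42,-4)
river: ρ → (-4,38,23)
river: ρ → (23,8,-19)
river: ρ → (-19,30,12)
river: ρ → (12,42,-1)
river: ρ → (-1,42,12)
river: ρ → (12,30,-19)
river: ρ → (-19,8,23)
ρ-cycle length = 10 (tail of 0 descent steps not counted)

10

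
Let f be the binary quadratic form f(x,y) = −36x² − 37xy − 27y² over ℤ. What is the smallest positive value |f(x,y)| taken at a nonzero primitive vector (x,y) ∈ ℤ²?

translate: b→-35 (≡37 mod 72), so (36,37,27)→(36,-35,26)
flip: (36,-35,26)→(26,35,36)
translate: b→-17 (≡35 mod 52), so (26,35,36)→(26,-17,27)
reduced (well bottom): (26,-17,27) with a≤c, −a<b≤a
well minimum |f| = |-26| = 26 (negative-definite)

26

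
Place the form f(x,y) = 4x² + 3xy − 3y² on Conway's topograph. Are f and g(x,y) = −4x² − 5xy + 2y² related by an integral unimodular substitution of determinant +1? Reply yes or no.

D₁ = 57, D₂ = 57
river cycle of f (length 6): (-3, 3, 4), (4, 5, -2), (-2, 7, 1), (1, 7, -2), (-2, 5, 4), (4, 3, -3)
river cycle of g (length 6): (2, 5, -4), (-4, 3, 3), (3, 3, -4), (-4, 5, 2), (2, 7, -1), (-1, 7, 2)
cycles differ ⇒ inequivalent

no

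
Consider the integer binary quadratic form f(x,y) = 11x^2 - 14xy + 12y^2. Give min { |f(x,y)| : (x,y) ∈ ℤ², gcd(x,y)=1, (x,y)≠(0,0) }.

translate: b→8 (≡-14 mod 22), so (11,-14,12)→(11,8,9)
flip: (11,8,9)→(9,-8,11)
reduced (well bottom): (9,-8,11) with a≤c, −a<b≤a
well minimum = a = 9

9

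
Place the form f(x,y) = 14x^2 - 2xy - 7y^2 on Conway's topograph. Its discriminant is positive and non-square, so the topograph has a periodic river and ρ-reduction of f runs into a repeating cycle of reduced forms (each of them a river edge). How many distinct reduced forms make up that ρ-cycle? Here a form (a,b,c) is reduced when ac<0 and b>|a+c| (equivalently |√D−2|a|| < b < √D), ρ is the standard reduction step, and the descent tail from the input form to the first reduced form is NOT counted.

D = 396, ⌊√D⌋ = 19
descent: ρ → (-7,16,5)  [lands on river]
river: ρ → (5,14,-10)
river: ρ → (-10,6,9)
river: ρ → (9,12,-7)
ρ-cycle length = 4 (tail of 1 descent step not counted)

4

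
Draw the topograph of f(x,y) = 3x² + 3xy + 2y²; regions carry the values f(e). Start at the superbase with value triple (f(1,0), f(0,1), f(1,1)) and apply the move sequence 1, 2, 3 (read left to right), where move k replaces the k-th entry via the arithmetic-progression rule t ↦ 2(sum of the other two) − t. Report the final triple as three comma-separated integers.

start (3,2,8) = (f(1,0),f(0,1),f(1,1))
replace slot 1: 2·(2+8) − 3 = 17 → (17,2,8)
replace slot 2: 2·(17+8) − 2 = 48 → (17,48,8)
replace slot 3: 2·(17+48) − 8 = 122 → (17,48,122)

17,48,122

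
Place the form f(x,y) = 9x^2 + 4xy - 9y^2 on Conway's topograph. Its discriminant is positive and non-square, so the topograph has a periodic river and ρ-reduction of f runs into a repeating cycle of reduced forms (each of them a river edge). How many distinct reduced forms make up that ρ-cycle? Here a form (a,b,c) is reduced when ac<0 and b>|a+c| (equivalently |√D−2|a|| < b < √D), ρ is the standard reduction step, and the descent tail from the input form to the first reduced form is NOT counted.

D = 340, ⌊√D⌋ = 18
river: ρ → (-9,14,4)
river: ρ → (4,18,-1)
river: ρ → (-1,18,4)
river: ρ → (4,14,-9)
river: ρ → (-9,4,9)
river: ρ → (9,14,-4)
river: ρ → (-4,18,1)
river: ρ → (1,18,-4)
river: ρ → (-4,14,9)
river: ρ → (9,4,-9)
ρ-cycle length = 10 (tail of 0 descent steps not counted)

10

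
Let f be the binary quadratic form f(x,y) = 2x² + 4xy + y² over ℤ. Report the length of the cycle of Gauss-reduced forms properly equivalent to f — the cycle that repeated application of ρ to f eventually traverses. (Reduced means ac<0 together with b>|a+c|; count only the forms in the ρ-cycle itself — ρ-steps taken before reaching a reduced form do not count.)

D = 8, ⌊√D⌋ = 2
descent: ρ → (1,2,-1)  [lands on river]
river: ρ → (-1,2,1)
ρ-cycle length = 2 (tail of 1 descent step not counted)

2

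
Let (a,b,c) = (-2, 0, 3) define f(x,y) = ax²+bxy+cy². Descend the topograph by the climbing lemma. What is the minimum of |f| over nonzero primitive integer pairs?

descent: ρ → (3,0,-2)
descent: ρ → (-2,4,1)  [lands on river]
river: ρ → (1,4,-2)
closes: descent 2, river 2
min |a| on river = 1

1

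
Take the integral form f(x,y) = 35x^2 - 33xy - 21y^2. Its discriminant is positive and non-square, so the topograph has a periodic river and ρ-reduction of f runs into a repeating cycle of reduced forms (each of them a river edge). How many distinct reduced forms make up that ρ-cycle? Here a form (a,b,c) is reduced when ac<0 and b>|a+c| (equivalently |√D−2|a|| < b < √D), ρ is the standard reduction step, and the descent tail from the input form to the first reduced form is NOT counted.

D = 4029, ⌊√D⌋ = 63
descent: ρ → (-21,33,35)  [lands on river]
river: ρ → (35,37,-19)
river: ρ → (-19,39,33)
river: ρ → (33,27,-25)
river: ρ → (-25,23,35)
river: ρ → (35,47,-13)
river: ρ → (-13,57,15)
river: ρ → (15,63,-1)
river: ρ → (-1,63,15)
river: ρ → (15,57,-13)
river: ρ → (-13,47,35)
river: ρ → (35,23,-25)
river: ρ → (-25,27,33)
river: ρ → (33,39,-19)
river: ρ → (-19,37,35)
river: ρ → (35,33,-21)
river: ρ → (-21,51,17)
river: ρ → (17,51,-21)
ρ-cycle length = 18 (tail of 1 descent step not counted)

18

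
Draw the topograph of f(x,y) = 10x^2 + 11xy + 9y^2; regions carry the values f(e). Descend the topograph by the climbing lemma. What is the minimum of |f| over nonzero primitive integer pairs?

translate: b→-9 (≡11 mod 20), so (10,11,9)→(10,-9,8)
flip: (10,-9,8)→(8,9,10)
translate: b→-7 (≡9 mod 16), so (8,9,10)→(8,-7,9)
reduced (well bottom): (8,-7,9) with a≤c, −a<b≤a
well minimum = a = 8

8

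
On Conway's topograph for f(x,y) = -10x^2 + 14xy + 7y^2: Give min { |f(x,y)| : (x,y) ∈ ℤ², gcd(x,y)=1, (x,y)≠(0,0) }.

river: ρ → (7,14,-10)
river: ρ → (-10,6,11)
river: ρ → (11,16,-5)
river: ρ → (-5,14,14)
river: ρ → (14,14,-5)
river: ρ → (-5,16,11)
river: ρ → (11,6,-10)
river: ρ → (-10,14,7)
closes: descent 0, river 8
min |a| on river = 5

5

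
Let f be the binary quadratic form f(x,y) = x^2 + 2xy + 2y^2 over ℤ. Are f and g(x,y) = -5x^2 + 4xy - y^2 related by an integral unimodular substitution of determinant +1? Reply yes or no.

D₁ = -4, D₂ = -4
f: translate: b→0 (≡2 mod 2), so (1,2,2)→(1,0,1)
f: reduced (well bottom): (1,0,1) with a≤c, −a<b≤a
g is negative-definite; reduce −g:
−g: flip: (5,-4,1)→(1,4,5)
−g: translate: b→0 (≡4 mod 2), so (1,4,5)→(1,0,1)
−g: reduced (well bottom): (1,0,1) with a≤c, −a<b≤a
flip sign back: reduced form of g is (-1,0,-1)
reduced forms (1, 0, 1) vs (-1, 0, -1) ⇒ inequivalent

no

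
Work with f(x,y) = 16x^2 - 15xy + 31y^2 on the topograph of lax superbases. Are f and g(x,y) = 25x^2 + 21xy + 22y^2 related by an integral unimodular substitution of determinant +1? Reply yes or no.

D₁ = -1759, D₂ = -1759
f: reduced (well bottom): (16,-15,31) with a≤c, −a<b≤a
g: flip: (25,21,22)→(22,-21,25)
g: reduced (well bottom): (22,-21,25) with a≤c, −a<b≤a
reduced forms (16, -15, 31) vs (22, -21, 25) ⇒ inequivalent

no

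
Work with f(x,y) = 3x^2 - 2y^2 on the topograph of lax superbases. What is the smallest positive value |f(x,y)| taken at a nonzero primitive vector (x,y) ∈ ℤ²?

descent: ρ → (-2,4,1)  [lands on river]
river: ρ → (1,4,-2)
closes: descent 1, river 2
min |a| on river = 1

1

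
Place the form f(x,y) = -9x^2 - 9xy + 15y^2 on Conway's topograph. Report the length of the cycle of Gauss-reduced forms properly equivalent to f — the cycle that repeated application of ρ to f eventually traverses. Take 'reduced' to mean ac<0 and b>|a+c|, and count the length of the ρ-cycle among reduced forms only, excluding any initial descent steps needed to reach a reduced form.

D = 621, ⌊√D⌋ = 24
descent: ρ → (15,9,-9)  [lands on river]
river: ρ → (-9,9,15)
river: ρ → (15,21,-3)
river: ρ → (-3,21,15)
ρ-cycle length = 4 (tail of 1 descent step not counted)

4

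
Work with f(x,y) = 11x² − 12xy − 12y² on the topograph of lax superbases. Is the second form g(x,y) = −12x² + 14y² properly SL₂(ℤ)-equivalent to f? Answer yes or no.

D₁ = 672, D₂ = 672
river cycle of f (length 6): (-12, 12, 11), (11, 10, -13), (-13, 16, 8), (8, 16, -13), (-13, 10, 11), (11, 12, -12)
river cycle of g (length 2): (-12, 24, 2), (2, 24, -12)
cycles differ ⇒ inequivalent

no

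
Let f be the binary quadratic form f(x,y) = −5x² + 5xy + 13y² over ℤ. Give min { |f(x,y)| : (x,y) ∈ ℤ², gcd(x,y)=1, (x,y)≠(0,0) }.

descent: ρ → (13,-5,-5)
descent: ρ → (-5,15,3)  [lands on river]
river: ρ → (3,15,-5)
closes: descent 2, river 2
min |a| on river = 3

3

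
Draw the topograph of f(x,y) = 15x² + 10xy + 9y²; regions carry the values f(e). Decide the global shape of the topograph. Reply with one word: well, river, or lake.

D = b²−4ac = 10² − 4·15·9 = -440
D < 0 ⇒ definite ⇒ every region one sign ⇒ single well

well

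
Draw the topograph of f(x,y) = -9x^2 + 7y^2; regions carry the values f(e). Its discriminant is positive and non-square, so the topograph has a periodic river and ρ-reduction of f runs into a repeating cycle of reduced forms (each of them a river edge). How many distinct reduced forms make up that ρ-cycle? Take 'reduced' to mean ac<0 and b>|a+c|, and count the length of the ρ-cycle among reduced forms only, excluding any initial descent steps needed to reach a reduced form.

D = 252, ⌊√D⌋ = 15
descent: ρ → (7,14,-2)  [lands on river]
river: ρ → (-2,14,7)
ρ-cycle length = 2 (tail of 1 descent step not counted)

2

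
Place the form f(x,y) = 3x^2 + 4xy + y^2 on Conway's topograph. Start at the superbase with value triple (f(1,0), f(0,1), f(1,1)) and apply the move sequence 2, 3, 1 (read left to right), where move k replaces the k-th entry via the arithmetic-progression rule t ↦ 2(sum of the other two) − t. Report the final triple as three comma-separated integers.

start (3,1,8) = (f(1,0),f(0,1),f(1,1))
replace slot 2: 2·(3+8) − 1 = 21 → (3,21,8)
replace slot 3: 2·(3+21) − 8 = 40 → (3,21,40)
replace slot 1: 2·(21+40) − 3 = 119 → (119,21,40)

119,21,40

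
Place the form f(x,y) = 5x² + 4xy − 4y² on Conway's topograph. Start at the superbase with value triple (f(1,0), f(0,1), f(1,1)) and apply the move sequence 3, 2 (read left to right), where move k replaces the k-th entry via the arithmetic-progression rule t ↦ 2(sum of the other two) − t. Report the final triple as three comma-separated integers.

start (5,-4,5) = (f(1,0),f(0,1),f(1,1))
replace slot 3: 2·(5+(-4)) − 5 = -3 → (5,-4,-3)
replace slot 2: 2·(5+(-3)) − (-4) = 8 → (5,8,-3)

5,8,-3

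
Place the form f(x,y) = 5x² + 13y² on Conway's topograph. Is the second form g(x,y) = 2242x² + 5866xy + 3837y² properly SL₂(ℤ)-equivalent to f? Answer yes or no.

D₁ = -260, D₂ = -260
f: reduced (well bottom): (5,0,13) with a≤c, −a<b≤a
g: translate: b→1382 (≡5866 mod 4484), so (2242,5866,3837)→(2242,1382,213)
g: flip: (2242,1382,213)→(213,-1382,2242)
g: translate: b→-104 (≡-1382 mod 426), so (213,-1382,2242)→(213,-104,13)
g: flip: (213,-104,13)→(13,104,213)
g: translate: b→0 (≡104 mod 26), so (13,104,213)→(13,0,5)
g: flip: (13,0,5)→(5,0,13)
g: reduced (well bottom): (5,0,13) with a≤c, −a<b≤a
reduced forms (5, 0, 13) vs (5, 0, 13) ⇒ equivalent

yes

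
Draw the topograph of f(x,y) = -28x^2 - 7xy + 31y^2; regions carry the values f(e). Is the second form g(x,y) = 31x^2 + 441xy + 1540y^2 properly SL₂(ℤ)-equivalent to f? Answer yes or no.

D₁ = 3521, D₂ = 3521
river cycle of f (length 56): (31, 7, -28), (-28, 49, 10), (10, 51, -23), (-23, 41, 20), (20, 39, -25), (-25, 11, 34), (34, 57, -2), (-2, 59, 5), (5, 51, -46), (-46, 41, 10), … (46 more)
river cycle of g (length 56): (31, 7, -28), (-28, 49, 10), (10, 51, -23), (-23, 41, 20), (20, 39, -25), (-25, 11, 34), (34, 57, -2), (-2, 59, 5), (5, 51, -46), (-46, 41, 10), … (46 more)
cycles coincide ⇒ equivalent

yes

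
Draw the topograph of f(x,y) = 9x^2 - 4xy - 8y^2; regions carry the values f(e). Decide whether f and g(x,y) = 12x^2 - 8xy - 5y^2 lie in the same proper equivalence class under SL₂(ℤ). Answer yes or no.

D₁ = 304, D₂ = 304
river cycle of f (length 12): (-8, 4, 9), (9, 14, -3), (-3, 16, 4), (4, 16, -3), (-3, 14, 9), (9, 4, -8), (-8, 12, 5), (5, 8, -12), (-12, 16, 1), (1, 16, -12), … (2 more)
river cycle of g (length 12): (-5, 8, 12), (12, 16, -1), (-1, 16, 12), (12, 8, -5), (-5, 12, 8), (8, 4, -9), (-9, 14, 3), (3, 16, -4), (-4, 16, 3), (3, 14, -9), … (2 more)
cycles differ ⇒ inequivalent

no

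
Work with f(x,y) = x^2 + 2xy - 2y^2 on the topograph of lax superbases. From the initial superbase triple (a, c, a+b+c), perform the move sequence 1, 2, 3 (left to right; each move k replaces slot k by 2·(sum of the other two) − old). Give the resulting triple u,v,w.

start (1,-2,1) = (f(1,0),f(0,1),f(1,1))
replace slot 1: 2·((-2)+1) − 1 = -3 → (-3,-2,1)
replace slot 2: 2·((-3)+1) − (-2) = -2 → (-3,-2,1)
replace slot 3: 2·((-3)+(-2)) − 1 = -11 → (-3,-2,-11)

-3,-2,-11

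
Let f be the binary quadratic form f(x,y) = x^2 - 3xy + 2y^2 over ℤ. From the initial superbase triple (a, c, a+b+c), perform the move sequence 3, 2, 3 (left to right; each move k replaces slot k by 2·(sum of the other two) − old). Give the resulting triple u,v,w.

start (1,2,0) = (f(1,0),f(0,1),f(1,1))
replace slot 3: 2·(1+2) − 0 = 6 → (1,2,6)
replace slot 2: 2·(1+6) − 2 = 12 → (1,12,6)
replace slot 3: 2·(1+12) − 6 = 20 → (1,12,20)

1,12,20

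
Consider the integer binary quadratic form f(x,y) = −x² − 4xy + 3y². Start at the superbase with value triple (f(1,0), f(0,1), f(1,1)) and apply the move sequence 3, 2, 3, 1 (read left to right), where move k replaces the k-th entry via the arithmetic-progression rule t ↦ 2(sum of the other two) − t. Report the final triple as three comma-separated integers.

start (-1,3,-2) = (f(1,0),f(0,1),f(1,1))
replace slot 3: 2·((-1)+3) − (-2) = 6 → (-1,3,6)
replace slot 2: 2·((-1)+6) − 3 = 7 → (-1,7,6)
replace slot 3: 2·((-1)+7) − 6 = 6 → (-1,7,6)
replace slot 1: 2·(7+6) − (-1) = 27 → (27,7,6)

27,7,6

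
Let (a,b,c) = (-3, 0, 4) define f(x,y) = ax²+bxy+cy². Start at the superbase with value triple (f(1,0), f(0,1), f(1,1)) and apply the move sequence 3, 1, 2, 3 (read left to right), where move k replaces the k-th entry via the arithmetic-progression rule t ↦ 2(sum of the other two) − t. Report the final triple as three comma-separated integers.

start (-3,4,1) = (f(1,0),f(0,1),f(1,1))
replace slot 3: 2·((-3)+4) − 1 = 1 → (-3,4,1)
replace slot 1: 2·(4+1) − (-3) = 13 → (13,4,1)
replace slot 2: 2·(13+1) − 4 = 24 → (13,24,1)
replace slot 3: 2·(13+24) − 1 = 73 → (13,24,73)

13,24,73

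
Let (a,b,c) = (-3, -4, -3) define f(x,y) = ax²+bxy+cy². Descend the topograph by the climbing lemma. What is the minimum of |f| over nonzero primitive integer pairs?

translate: b→-2 (≡4 mod 6), so (3,4,3)→(3,-2,2)
flip: (3,-2,2)→(2,2,3)
reduced (well bottom): (2,2,3) with a≤c, −a<b≤a
well minimum |f| = |-2| = 2 (negative-definite)

2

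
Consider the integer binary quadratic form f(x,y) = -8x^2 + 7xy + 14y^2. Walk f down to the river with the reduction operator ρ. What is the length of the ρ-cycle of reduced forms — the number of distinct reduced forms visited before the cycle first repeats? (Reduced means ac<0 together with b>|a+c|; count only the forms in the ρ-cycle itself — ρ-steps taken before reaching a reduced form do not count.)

D = 497, ⌊√D⌋ = 22
river: ρ → (14,21,-1)
river: ρ → (-1,21,14)
river: ρ → (14,7,-8)
river: ρ → (-8,9,13)
river: ρ → (13,17,-4)
river: ρ → (-4,15,17)
river: ρ → (17,19,-2)
river: ρ → (-2,21,7)
river: ρ → (7,21,-2)
river: ρ → (-2,19,17)
river: ρ → (17,15,-4)
river: ρ → (-4,17,13)
river: ρ → (13,9,-8)
river: ρ → (-8,7,14)
ρ-cycle length = 14 (tail of 0 descent steps not counted)

14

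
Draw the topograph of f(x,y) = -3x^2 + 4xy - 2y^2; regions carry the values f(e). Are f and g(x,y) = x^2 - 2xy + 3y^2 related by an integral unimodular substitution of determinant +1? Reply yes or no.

D₁ = -8, D₂ = -8
f is negative-definite; reduce −f:
−f: translate: b→2 (≡-4 mod 6), so (3,-4,2)→(3,2,1)
−f: flip: (3,2,1)→(1,-2,3)
−f: translate: b→0 (≡-2 mod 2), so (1,-2,3)→(1,0,2)
−f: reduced (well bottom): (1,0,2) with a≤c, −a<b≤a
flip sign back: reduced form of f is (-1,0,-2)
g: translate: b→0 (≡-2 mod 2), so (1,-2,3)→(1,0,2)
g: reduced (well bottom): (1,0,2) with a≤c, −a<b≤a
reduced forms (-1, 0, -2) vs (1, 0, 2) ⇒ inequivalent

no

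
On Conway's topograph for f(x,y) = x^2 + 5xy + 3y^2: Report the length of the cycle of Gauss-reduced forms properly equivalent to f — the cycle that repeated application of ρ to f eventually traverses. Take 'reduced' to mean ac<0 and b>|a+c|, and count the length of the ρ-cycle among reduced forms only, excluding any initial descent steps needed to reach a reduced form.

D = 13, ⌊√D⌋ = 3
descent: ρ → (3,1,-1)
descent: ρ → (-1,3,1)  [lands on river]
river: ρ → (1,3,-1)
ρ-cycle length = 2 (tail of 2 descent steps not counted)

2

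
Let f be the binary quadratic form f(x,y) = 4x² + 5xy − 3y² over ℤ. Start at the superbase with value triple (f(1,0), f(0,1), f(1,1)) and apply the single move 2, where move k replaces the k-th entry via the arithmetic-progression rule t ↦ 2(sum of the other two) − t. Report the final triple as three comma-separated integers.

start (4,-3,6) = (f(1,0),f(0,1),f(1,1))
replace slot 2: 2·(4+6) − (-3) = 23 → (4,23,6)

4,23,6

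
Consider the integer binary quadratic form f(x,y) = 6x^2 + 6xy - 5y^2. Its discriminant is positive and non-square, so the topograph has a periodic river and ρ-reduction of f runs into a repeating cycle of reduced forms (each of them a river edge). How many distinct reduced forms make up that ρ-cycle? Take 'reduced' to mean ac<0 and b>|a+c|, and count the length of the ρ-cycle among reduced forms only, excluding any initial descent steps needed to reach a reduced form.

D = 156, ⌊√D⌋ = 12
river: ρ → (-5,4,7)
river: ρ → (7,10,-2)
river: ρ → (-2,10,7)
river: ρ → (7,4,-5)
river: ρ → (-5,6,6)
river: ρ → (6,6,-5)
ρ-cycle length = 6 (tail of 0 descent steps not counted)

6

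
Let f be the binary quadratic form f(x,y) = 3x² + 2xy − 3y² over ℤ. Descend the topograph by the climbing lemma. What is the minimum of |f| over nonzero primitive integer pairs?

river: ρ → (-3,4,2)
river: ρ → (2,4,-3)
river: ρ → (-3,2,3)
river: ρ → (3,4,-2)
river: ρ → (-2,4,3)
river: ρ → (3,2,-3)
closes: descent 0, river 6
min |a| on river = 2

2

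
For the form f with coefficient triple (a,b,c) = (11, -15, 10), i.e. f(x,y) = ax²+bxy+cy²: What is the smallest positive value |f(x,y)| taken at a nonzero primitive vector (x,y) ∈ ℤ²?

translate: b→7 (≡-15 mod 22), so (11,-15,10)→(11,7,6)
flip: (11,7,6)→(6,-7,11)
translate: b→5 (≡-7 mod 12), so (6,-7,11)→(6,5,10)
reduced (well bottom): (6,5,10) with a≤c, −a<b≤a
well minimum = a = 6

6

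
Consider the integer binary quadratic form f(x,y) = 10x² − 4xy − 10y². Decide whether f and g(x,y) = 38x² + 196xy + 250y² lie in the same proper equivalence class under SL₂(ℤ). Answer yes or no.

D₁ = 416, D₂ = 416
river cycle of f (length 6): (-10, 4, 10), (10, 16, -4), (-4, 16, 10), (10, 4, -10), (-10, 16, 4), (4, 16, -10)
river cycle of g (length 6): (4, 16, -10), (-10, 4, 10), (10, 16, -4), (-4, 16, 10), (10, 4, -10), (-10, 16, 4)
cycles coincide ⇒ equivalent

yes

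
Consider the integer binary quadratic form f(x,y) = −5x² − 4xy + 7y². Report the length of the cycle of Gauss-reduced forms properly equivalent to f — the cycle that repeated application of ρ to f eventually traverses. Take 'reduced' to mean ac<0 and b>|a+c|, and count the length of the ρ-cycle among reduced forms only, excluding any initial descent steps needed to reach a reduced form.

D = 156, ⌊√D⌋ = 12
descent: ρ → (7,4,-5)  [lands on river]
river: ρ → (-5,6,6)
river: ρ → (6,6,-5)
river: ρ → (-5,4,7)
river: ρ → (7,10,-2)
river: ρ → (-2,10,7)
ρ-cycle length = 6 (tail of 1 descent step not counted)

6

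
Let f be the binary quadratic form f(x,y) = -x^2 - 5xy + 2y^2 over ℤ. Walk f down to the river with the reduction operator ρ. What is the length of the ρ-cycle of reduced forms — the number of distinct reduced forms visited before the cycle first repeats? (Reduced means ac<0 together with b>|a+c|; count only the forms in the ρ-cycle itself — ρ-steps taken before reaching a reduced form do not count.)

D = 33, ⌊√D⌋ = 5
descent: ρ → (2,5,-1)  [lands on river]
river: ρ → (-1,5,2)
river: ρ → (2,3,-3)
river: ρ → (-3,3,2)
ρ-cycle length = 4 (tail of 1 descent step not counted)

4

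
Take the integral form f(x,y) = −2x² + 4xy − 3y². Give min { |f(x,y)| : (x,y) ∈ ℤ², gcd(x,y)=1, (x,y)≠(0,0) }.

translate: b→0 (≡-4 mod 4), so (2,-4,3)→(2,0,1)
flip: (2,0,1)→(1,0,2)
reduced (well bottom): (1,0,2) with a≤c, −a<b≤a
well minimum |f| = |-1| = 1 (negative-definite)

1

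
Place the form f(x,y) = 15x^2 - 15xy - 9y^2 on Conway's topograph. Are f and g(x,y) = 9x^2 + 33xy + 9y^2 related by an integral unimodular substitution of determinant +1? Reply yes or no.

D₁ = 765, D₂ = 765
river cycle of f (length 6): (-9, 15, 15), (15, 15, -9), (-9, 21, 9), (9, 15, -15), (-15, 15, 9), (9, 21, -9)
river cycle of g (length 6): (9, 21, -9), (-9, 15, 15), (15, 15, -9), (-9, 21, 9), (9, 15, -15), (-15, 15, 9)
cycles coincide ⇒ equivalent

yes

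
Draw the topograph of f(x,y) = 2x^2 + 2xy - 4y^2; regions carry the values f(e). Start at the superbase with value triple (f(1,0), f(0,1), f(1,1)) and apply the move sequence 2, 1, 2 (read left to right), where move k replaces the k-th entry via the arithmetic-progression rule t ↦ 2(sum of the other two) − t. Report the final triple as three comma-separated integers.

start (2,-4,0) = (f(1,0),f(0,1),f(1,1))
replace slot 2: 2·(2+0) − (-4) = 8 → (2,8,0)
replace slot 1: 2·(8+0) − 2 = 14 → (14,8,0)
replace slot 2: 2·(14+0) − 8 = 20 → (14,20,0)

14,20,0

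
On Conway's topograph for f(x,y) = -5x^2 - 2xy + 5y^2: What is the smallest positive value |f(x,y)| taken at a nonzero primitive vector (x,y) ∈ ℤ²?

descent: ρ → (5,2,-5)  [lands on river]
river: ρ → (-5,8,2)
river: ρ → (2,8,-5)
river: ρ → (-5,2,5)
river: ρ → (5,8,-2)
river: ρ → (-2,8,5)
closes: descent 1, river 6
min |a| on river = 2

2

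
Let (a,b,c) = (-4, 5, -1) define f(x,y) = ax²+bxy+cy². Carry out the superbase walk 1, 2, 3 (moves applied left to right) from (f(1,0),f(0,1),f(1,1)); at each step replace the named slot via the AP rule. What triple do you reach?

start (-4,-1,0) = (f(1,0),f(0,1),f(1,1))
replace slot 1: 2·((-1)+0) − (-4) = 2 → (2,-1,0)
replace slot 2: 2·(2+0) − (-1) = 5 → (2,5,0)
replace slot 3: 2·(2+5) − 0 = 14 → (2,5,14)

2,5,14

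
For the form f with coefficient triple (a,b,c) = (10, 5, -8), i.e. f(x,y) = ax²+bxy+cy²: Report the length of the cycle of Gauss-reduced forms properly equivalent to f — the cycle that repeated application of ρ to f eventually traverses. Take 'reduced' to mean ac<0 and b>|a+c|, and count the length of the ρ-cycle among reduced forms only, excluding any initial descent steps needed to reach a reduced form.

D = 345, ⌊√D⌋ = 18
river: ρ → (-8,11,7)
river: ρ → (7,17,-2)
river: ρ → (-2,15,15)
river: ρ → (15,15,-2)
river: ρ → (-2,17,7)
river: ρ → (7,11,-8)
river: ρ → (-8,5,10)
river: ρ → (10,15,-3)
river: ρ → (-3,15,10)
river: ρ → (10,5,-8)
ρ-cycle length = 10 (tail of 0 descent steps not counted)

10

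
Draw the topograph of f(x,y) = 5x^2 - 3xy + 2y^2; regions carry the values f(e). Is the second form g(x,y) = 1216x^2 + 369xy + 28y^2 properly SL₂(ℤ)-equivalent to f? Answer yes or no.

D₁ = -31, D₂ = -31
f: flip: (5,-3,2)→(2,3,5)
f: translate: b→-1 (≡3 mod 4), so (2,3,5)→(2,-1,4)
f: reduced (well bottom): (2,-1,4) with a≤c, −a<b≤a
g: flip: (1216,369,28)→(28,-369,1216)
g: translate: b→23 (≡-369 mod 56), so (28,-369,1216)→(28,23,5)
g: flip: (28,23,5)→(5,-23,28)
g: translate: b→-3 (≡-23 mod 10), so (5,-23,28)→(5,-3,2)
g: flip: (5,-3,2)→(2,3,5)
g: translate: b→-1 (≡3 mod 4), so (2,3,5)→(2,-1,4)
g: reduced (well bottom): (2,-1,4) with a≤c, −a<b≤a
reduced forms (2, -1, 4) vs (2, -1, 4) ⇒ equivalent

yes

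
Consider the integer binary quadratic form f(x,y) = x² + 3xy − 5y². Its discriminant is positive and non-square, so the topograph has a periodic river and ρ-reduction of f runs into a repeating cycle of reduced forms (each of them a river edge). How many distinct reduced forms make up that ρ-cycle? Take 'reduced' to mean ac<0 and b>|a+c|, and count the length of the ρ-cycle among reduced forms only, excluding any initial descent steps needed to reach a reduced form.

D = 29, ⌊√D⌋ = 5
descent: ρ → (-5,-3,1)
descent: ρ → (1,5,-1)  [lands on river]
river: ρ → (-1,5,1)
ρ-cycle length = 2 (tail of 2 descent steps not counted)

2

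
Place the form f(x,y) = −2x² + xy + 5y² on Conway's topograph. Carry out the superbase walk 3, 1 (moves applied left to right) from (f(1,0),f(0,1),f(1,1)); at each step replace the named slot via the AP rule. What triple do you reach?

start (-2,5,4) = (f(1,0),f(0,1),f(1,1))
replace slot 3: 2·((-2)+5) − 4 = 2 → (-2,5,2)
replace slot 1: 2·(5+2) − (-2) = 16 → (16,5,2)

16,5,2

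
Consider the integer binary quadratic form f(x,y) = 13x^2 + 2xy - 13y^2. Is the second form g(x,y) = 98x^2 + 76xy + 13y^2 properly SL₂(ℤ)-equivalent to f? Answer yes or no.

D₁ = 680, D₂ = 680
river cycle of f (length 6): (-13, 24, 2), (2, 24, -13), (-13, 2, 13), (13, 24, -2), (-2, 24, 13), (13, 2, -13)
river cycle of g (length 6): (13, 2, -13), (-13, 24, 2), (2, 24, -13), (-13, 2, 13), (13, 24, -2), (-2, 24, 13)
cycles coincide ⇒ equivalent

yes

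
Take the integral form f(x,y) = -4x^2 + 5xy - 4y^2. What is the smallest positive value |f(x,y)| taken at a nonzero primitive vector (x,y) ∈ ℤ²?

translate: b→3 (≡-5 mod 8), so (4,-5,4)→(4,3,3)
flip: (4,3,3)→(3,-3,4)
translate: b→3 (≡-3 mod 6), so (3,-3,4)→(3,3,4)
reduced (well bottom): (3,3,4) with a≤c, −a<b≤a
well minimum |f| = |-3| = 3 (negative-definite)

3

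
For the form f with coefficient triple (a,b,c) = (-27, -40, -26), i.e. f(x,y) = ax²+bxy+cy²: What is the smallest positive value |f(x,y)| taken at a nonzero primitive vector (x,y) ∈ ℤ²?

translate: b→-14 (≡40 mod 54), so (27,40,26)→(27,-14,13)
flip: (27,-14,13)→(13,14,27)
translate: b→-12 (≡14 mod 26), so (13,14,27)→(13,-12,26)
reduced (well bottom): (13,-12,26) with a≤c, −a<b≤a
well minimum |f| = |-13| = 13 (negative-definite)

13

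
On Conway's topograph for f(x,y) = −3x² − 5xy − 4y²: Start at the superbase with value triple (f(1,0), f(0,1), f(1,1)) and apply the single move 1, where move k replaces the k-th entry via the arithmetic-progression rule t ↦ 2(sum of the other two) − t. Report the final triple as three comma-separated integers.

start (-3,-4,-12) = (f(1,0),f(0,1),f(1,1))
replace slot 1: 2·((-4)+(-12)) − (-3) = -29 → (-29,-4,-12)

-29,-4,-12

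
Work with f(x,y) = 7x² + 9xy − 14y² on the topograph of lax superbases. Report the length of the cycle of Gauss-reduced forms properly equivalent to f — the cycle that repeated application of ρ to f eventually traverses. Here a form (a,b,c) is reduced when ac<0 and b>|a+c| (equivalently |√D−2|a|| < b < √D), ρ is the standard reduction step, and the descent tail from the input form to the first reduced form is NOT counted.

D = 473, ⌊√D⌋ = 21
river: ρ → (-14,19,2)
river: ρ → (2,21,-4)
river: ρ → (-4,19,7)
river: ρ → (7,9,-14)
ρ-cycle length = 4 (tail of 0 descent steps not counted)

4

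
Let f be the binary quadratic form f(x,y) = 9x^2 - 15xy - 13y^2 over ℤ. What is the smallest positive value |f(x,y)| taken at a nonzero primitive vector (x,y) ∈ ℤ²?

descent: ρ → (-13,15,9)  [lands on river]
river: ρ → (9,21,-7)
river: ρ → (-7,21,9)
river: ρ → (9,15,-13)
river: ρ → (-13,11,11)
river: ρ → (11,11,-13)
closes: descent 1, river 6
min |a| on river = 7

7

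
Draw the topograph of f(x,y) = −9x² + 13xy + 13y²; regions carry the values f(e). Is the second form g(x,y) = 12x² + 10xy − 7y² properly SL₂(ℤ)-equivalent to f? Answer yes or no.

D₁ = 637, D₂ = 436
discriminants differ ⇒ not SL₂(ℤ)-equivalent

no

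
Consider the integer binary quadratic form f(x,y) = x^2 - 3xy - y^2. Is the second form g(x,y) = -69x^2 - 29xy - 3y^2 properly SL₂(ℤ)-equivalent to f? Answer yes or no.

D₁ = 13, D₂ = 13
river cycle of f (length 2): (-1, 3, 1), (1, 3, -1)
river cycle of g (length 2): (1, 3, -1), (-1, 3, 1)
cycles coincide ⇒ equivalent

yes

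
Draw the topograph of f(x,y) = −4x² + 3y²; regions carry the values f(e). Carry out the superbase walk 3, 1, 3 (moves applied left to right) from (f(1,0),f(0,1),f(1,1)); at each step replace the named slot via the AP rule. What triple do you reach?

start (-4,3,-1) = (f(1,0),f(0,1),f(1,1))
replace slot 3: 2·((-4)+3) − (-1) = -1 → (-4,3,-1)
replace slot 1: 2·(3+(-1)) − (-4) = 8 → (8,3,-1)
replace slot 3: 2·(8+3) − (-1) = 23 → (8,3,23)

8,3,23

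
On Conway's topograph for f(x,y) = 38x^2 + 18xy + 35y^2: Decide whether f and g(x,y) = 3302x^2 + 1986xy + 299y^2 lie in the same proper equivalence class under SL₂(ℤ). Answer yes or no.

D₁ = -4996, D₂ = -4996
f: flip: (38,18,35)→(35,-18,38)
f: reduced (well bottom): (35,-18,38) with a≤c, −a<b≤a
g: flip: (3302,1986,299)→(299,-1986,3302)
g: translate: b→-192 (≡-1986 mod 598), so (299,-1986,3302)→(299,-192,35)
g: flip: (299,-192,35)→(35,192,299)
g: translate: b→-18 (≡192 mod 70), so (35,192,299)→(35,-18,38)
g: reduced (well bottom): (35,-18,38) with a≤c, −a<b≤a
reduced forms (35, -18, 38) vs (35, -18, 38) ⇒ equivalent

yes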